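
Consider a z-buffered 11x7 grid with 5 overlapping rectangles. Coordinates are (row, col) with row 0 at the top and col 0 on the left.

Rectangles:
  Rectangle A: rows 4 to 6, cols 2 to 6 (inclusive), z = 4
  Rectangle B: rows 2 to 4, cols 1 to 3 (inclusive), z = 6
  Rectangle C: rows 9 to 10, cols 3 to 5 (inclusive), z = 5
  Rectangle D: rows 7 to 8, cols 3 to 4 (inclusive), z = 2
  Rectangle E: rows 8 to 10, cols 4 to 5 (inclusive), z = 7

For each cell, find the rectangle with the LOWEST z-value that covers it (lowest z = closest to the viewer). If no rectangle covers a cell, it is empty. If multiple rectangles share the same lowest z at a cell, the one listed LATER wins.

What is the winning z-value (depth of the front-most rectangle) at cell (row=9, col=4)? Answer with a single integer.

Check cell (9,4):
  A: rows 4-6 cols 2-6 -> outside (row miss)
  B: rows 2-4 cols 1-3 -> outside (row miss)
  C: rows 9-10 cols 3-5 z=5 -> covers; best now C (z=5)
  D: rows 7-8 cols 3-4 -> outside (row miss)
  E: rows 8-10 cols 4-5 z=7 -> covers; best now C (z=5)
Winner: C at z=5

Answer: 5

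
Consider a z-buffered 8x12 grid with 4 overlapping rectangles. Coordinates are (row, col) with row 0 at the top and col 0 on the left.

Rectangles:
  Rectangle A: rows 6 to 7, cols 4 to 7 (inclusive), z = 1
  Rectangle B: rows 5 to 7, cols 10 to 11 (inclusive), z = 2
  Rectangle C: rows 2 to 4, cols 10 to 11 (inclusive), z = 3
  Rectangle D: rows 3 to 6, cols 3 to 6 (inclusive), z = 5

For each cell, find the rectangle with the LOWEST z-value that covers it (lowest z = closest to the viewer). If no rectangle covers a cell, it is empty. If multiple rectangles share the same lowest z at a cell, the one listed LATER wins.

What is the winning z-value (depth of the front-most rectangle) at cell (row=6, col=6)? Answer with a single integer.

Check cell (6,6):
  A: rows 6-7 cols 4-7 z=1 -> covers; best now A (z=1)
  B: rows 5-7 cols 10-11 -> outside (col miss)
  C: rows 2-4 cols 10-11 -> outside (row miss)
  D: rows 3-6 cols 3-6 z=5 -> covers; best now A (z=1)
Winner: A at z=1

Answer: 1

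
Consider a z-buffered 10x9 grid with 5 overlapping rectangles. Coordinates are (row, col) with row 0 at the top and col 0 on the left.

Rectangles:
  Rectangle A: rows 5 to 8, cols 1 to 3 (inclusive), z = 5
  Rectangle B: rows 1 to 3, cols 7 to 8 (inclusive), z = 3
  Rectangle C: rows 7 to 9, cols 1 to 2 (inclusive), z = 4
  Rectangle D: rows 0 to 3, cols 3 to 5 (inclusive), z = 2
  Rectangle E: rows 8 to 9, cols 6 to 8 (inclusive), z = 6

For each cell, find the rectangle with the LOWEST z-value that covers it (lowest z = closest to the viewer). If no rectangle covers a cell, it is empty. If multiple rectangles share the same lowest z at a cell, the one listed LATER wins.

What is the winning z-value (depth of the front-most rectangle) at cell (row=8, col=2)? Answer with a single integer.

Check cell (8,2):
  A: rows 5-8 cols 1-3 z=5 -> covers; best now A (z=5)
  B: rows 1-3 cols 7-8 -> outside (row miss)
  C: rows 7-9 cols 1-2 z=4 -> covers; best now C (z=4)
  D: rows 0-3 cols 3-5 -> outside (row miss)
  E: rows 8-9 cols 6-8 -> outside (col miss)
Winner: C at z=4

Answer: 4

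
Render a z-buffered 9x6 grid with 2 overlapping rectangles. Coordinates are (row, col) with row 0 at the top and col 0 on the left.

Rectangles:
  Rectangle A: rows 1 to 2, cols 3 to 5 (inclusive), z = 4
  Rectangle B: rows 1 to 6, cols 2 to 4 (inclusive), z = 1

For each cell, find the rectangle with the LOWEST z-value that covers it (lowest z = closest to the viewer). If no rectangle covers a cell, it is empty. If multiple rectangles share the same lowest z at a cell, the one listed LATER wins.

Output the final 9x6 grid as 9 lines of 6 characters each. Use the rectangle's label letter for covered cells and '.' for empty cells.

......
..BBBA
..BBBA
..BBB.
..BBB.
..BBB.
..BBB.
......
......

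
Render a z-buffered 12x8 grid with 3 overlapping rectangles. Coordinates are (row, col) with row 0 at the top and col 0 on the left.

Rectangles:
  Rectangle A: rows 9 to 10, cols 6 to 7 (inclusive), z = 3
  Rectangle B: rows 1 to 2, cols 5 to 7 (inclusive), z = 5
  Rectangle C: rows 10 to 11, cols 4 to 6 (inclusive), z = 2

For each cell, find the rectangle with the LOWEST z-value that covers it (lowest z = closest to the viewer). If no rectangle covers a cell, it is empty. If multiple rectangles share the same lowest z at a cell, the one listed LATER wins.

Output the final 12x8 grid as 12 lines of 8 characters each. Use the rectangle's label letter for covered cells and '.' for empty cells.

........
.....BBB
.....BBB
........
........
........
........
........
........
......AA
....CCCA
....CCC.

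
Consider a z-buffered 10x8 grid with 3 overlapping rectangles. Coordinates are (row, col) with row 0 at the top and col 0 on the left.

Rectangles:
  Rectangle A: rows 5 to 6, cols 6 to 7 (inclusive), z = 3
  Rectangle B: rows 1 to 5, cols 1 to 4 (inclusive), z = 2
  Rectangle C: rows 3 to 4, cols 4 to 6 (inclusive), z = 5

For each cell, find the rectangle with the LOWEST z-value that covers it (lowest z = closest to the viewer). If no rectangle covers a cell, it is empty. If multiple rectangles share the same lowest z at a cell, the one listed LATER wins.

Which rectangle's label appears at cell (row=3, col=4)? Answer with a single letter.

Answer: B

Derivation:
Check cell (3,4):
  A: rows 5-6 cols 6-7 -> outside (row miss)
  B: rows 1-5 cols 1-4 z=2 -> covers; best now B (z=2)
  C: rows 3-4 cols 4-6 z=5 -> covers; best now B (z=2)
Winner: B at z=2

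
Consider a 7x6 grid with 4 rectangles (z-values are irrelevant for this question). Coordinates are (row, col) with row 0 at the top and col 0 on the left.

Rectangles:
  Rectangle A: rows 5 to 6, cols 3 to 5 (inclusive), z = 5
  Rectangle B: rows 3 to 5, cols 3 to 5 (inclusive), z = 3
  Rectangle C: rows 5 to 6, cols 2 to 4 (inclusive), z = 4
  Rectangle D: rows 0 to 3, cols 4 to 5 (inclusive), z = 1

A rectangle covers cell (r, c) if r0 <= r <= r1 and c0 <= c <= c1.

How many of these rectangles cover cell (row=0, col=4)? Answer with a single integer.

Answer: 1

Derivation:
Check cell (0,4):
  A: rows 5-6 cols 3-5 -> outside (row miss)
  B: rows 3-5 cols 3-5 -> outside (row miss)
  C: rows 5-6 cols 2-4 -> outside (row miss)
  D: rows 0-3 cols 4-5 -> covers
Count covering = 1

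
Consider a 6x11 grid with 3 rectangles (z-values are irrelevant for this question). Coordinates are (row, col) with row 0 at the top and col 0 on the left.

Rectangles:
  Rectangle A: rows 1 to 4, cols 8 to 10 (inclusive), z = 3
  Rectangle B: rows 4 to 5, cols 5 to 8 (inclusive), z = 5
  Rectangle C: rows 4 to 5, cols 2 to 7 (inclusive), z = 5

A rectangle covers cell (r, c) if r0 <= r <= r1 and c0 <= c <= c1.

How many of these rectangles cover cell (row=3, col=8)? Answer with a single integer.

Check cell (3,8):
  A: rows 1-4 cols 8-10 -> covers
  B: rows 4-5 cols 5-8 -> outside (row miss)
  C: rows 4-5 cols 2-7 -> outside (row miss)
Count covering = 1

Answer: 1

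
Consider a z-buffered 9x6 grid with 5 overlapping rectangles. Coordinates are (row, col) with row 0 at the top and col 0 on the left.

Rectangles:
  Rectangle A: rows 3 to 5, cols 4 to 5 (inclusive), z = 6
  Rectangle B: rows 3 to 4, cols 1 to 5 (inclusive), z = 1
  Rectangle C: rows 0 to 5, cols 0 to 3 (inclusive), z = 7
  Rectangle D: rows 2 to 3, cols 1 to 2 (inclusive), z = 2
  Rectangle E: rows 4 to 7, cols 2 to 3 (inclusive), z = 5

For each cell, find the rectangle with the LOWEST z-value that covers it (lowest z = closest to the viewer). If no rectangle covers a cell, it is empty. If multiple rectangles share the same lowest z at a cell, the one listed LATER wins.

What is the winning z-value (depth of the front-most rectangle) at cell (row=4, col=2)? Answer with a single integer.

Check cell (4,2):
  A: rows 3-5 cols 4-5 -> outside (col miss)
  B: rows 3-4 cols 1-5 z=1 -> covers; best now B (z=1)
  C: rows 0-5 cols 0-3 z=7 -> covers; best now B (z=1)
  D: rows 2-3 cols 1-2 -> outside (row miss)
  E: rows 4-7 cols 2-3 z=5 -> covers; best now B (z=1)
Winner: B at z=1

Answer: 1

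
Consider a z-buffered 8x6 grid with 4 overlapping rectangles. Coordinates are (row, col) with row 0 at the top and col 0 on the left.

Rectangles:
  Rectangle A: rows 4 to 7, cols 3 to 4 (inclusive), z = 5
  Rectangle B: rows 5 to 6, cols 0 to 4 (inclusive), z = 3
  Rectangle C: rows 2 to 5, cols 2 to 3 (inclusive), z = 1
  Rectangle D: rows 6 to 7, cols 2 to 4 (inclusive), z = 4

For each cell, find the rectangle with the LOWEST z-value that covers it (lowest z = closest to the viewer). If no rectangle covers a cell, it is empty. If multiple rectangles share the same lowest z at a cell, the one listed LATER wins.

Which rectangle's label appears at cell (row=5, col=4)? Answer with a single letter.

Check cell (5,4):
  A: rows 4-7 cols 3-4 z=5 -> covers; best now A (z=5)
  B: rows 5-6 cols 0-4 z=3 -> covers; best now B (z=3)
  C: rows 2-5 cols 2-3 -> outside (col miss)
  D: rows 6-7 cols 2-4 -> outside (row miss)
Winner: B at z=3

Answer: B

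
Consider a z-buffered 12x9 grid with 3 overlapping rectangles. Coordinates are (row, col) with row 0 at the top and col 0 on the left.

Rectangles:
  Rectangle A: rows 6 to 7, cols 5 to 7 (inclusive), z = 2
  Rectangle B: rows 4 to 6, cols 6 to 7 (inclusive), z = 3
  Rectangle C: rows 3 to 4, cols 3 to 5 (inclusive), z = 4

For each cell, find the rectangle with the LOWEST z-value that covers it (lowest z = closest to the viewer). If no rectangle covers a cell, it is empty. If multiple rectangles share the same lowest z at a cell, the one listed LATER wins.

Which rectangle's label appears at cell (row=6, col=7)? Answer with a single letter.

Check cell (6,7):
  A: rows 6-7 cols 5-7 z=2 -> covers; best now A (z=2)
  B: rows 4-6 cols 6-7 z=3 -> covers; best now A (z=2)
  C: rows 3-4 cols 3-5 -> outside (row miss)
Winner: A at z=2

Answer: A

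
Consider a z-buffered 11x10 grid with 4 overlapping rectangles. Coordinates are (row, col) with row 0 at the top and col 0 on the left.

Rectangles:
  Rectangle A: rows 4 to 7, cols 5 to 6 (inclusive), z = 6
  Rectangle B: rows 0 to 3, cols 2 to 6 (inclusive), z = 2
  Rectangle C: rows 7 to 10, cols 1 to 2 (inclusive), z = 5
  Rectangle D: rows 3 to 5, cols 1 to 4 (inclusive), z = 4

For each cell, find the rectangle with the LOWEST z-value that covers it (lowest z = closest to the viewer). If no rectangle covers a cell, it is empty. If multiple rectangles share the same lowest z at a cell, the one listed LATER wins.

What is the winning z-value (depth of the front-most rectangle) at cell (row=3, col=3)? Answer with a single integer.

Check cell (3,3):
  A: rows 4-7 cols 5-6 -> outside (row miss)
  B: rows 0-3 cols 2-6 z=2 -> covers; best now B (z=2)
  C: rows 7-10 cols 1-2 -> outside (row miss)
  D: rows 3-5 cols 1-4 z=4 -> covers; best now B (z=2)
Winner: B at z=2

Answer: 2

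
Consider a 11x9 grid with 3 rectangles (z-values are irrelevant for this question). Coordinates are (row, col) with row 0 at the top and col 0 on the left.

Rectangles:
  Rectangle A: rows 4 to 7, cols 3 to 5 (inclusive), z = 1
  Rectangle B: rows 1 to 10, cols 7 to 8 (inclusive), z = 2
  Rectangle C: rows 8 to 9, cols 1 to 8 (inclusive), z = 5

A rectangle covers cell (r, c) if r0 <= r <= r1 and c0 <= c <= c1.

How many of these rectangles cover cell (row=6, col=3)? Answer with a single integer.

Check cell (6,3):
  A: rows 4-7 cols 3-5 -> covers
  B: rows 1-10 cols 7-8 -> outside (col miss)
  C: rows 8-9 cols 1-8 -> outside (row miss)
Count covering = 1

Answer: 1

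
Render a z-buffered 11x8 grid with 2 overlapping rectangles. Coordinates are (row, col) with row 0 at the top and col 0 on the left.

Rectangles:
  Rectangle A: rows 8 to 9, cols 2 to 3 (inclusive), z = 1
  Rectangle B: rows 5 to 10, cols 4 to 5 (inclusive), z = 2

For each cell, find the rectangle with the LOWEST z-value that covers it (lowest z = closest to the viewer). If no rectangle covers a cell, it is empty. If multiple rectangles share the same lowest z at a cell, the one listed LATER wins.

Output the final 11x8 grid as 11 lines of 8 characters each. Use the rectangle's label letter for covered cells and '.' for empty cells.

........
........
........
........
........
....BB..
....BB..
....BB..
..AABB..
..AABB..
....BB..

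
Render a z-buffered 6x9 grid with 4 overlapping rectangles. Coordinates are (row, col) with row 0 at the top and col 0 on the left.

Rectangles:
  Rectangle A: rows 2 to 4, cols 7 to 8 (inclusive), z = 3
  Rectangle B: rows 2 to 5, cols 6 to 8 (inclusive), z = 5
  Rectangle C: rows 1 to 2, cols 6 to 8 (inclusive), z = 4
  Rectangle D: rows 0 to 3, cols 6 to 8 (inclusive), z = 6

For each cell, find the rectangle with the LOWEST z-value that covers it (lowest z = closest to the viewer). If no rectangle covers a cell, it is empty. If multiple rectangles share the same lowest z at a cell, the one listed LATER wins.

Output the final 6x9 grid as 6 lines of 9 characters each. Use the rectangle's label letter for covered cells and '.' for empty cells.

......DDD
......CCC
......CAA
......BAA
......BAA
......BBB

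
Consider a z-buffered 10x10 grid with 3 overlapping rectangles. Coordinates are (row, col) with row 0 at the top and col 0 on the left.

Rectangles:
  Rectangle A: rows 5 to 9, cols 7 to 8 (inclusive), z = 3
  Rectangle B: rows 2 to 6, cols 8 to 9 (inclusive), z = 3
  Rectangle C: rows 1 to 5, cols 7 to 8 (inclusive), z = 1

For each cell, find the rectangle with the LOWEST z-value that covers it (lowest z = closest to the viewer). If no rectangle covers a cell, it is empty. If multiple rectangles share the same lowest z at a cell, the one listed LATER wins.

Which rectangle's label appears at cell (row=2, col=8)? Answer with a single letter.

Answer: C

Derivation:
Check cell (2,8):
  A: rows 5-9 cols 7-8 -> outside (row miss)
  B: rows 2-6 cols 8-9 z=3 -> covers; best now B (z=3)
  C: rows 1-5 cols 7-8 z=1 -> covers; best now C (z=1)
Winner: C at z=1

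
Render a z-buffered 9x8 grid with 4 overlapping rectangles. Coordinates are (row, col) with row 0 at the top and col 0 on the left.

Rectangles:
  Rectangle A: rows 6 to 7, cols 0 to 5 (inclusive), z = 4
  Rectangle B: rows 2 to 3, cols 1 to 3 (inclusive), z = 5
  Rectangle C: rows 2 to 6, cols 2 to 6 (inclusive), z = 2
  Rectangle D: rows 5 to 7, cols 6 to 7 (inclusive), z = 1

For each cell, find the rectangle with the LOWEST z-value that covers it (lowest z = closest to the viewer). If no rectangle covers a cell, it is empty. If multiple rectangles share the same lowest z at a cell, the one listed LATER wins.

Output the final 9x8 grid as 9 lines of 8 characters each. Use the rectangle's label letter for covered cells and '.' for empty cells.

........
........
.BCCCCC.
.BCCCCC.
..CCCCC.
..CCCCDD
AACCCCDD
AAAAAADD
........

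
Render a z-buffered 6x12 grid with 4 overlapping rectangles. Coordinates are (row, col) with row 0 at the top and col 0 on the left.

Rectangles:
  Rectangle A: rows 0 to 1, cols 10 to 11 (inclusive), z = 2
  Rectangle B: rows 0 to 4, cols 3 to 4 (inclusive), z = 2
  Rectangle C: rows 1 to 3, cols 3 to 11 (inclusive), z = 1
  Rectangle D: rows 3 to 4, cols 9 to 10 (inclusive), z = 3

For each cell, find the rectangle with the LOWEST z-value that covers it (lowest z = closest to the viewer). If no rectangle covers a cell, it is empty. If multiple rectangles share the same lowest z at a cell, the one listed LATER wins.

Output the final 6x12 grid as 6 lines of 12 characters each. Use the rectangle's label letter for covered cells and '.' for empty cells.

...BB.....AA
...CCCCCCCCC
...CCCCCCCCC
...CCCCCCCCC
...BB....DD.
............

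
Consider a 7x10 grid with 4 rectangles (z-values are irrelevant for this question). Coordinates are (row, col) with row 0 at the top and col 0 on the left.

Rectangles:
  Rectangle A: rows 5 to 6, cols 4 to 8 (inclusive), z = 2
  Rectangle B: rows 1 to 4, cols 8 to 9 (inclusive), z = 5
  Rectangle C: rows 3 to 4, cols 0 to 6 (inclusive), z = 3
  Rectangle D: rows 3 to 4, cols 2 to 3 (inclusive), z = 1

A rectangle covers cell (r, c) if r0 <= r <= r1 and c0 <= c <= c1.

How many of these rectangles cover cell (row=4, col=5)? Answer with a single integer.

Check cell (4,5):
  A: rows 5-6 cols 4-8 -> outside (row miss)
  B: rows 1-4 cols 8-9 -> outside (col miss)
  C: rows 3-4 cols 0-6 -> covers
  D: rows 3-4 cols 2-3 -> outside (col miss)
Count covering = 1

Answer: 1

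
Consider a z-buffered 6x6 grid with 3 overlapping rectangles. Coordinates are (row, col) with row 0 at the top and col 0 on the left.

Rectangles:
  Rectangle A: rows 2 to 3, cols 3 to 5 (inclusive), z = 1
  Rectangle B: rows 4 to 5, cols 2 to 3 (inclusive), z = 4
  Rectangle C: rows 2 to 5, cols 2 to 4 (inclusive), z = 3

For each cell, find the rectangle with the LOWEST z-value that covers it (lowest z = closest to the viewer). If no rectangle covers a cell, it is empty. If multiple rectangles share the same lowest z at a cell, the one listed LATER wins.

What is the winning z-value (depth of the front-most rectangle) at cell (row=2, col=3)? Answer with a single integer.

Answer: 1

Derivation:
Check cell (2,3):
  A: rows 2-3 cols 3-5 z=1 -> covers; best now A (z=1)
  B: rows 4-5 cols 2-3 -> outside (row miss)
  C: rows 2-5 cols 2-4 z=3 -> covers; best now A (z=1)
Winner: A at z=1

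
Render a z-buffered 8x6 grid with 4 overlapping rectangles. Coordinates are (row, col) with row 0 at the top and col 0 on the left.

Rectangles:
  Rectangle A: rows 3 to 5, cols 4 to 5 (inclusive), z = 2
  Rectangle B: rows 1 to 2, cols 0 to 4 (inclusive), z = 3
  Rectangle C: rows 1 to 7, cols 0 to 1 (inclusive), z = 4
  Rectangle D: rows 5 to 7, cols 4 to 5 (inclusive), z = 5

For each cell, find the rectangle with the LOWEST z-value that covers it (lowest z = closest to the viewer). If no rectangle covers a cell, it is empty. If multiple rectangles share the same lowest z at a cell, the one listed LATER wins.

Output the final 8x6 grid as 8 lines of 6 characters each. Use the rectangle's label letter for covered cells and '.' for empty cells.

......
BBBBB.
BBBBB.
CC..AA
CC..AA
CC..AA
CC..DD
CC..DD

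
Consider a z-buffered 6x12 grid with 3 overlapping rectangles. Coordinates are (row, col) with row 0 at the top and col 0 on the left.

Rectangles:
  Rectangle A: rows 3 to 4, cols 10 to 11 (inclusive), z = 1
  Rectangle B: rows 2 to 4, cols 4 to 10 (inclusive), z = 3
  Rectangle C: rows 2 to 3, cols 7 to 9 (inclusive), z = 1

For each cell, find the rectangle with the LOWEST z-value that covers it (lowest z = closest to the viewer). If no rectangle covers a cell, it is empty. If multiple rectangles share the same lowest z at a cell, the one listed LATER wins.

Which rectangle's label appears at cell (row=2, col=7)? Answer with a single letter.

Answer: C

Derivation:
Check cell (2,7):
  A: rows 3-4 cols 10-11 -> outside (row miss)
  B: rows 2-4 cols 4-10 z=3 -> covers; best now B (z=3)
  C: rows 2-3 cols 7-9 z=1 -> covers; best now C (z=1)
Winner: C at z=1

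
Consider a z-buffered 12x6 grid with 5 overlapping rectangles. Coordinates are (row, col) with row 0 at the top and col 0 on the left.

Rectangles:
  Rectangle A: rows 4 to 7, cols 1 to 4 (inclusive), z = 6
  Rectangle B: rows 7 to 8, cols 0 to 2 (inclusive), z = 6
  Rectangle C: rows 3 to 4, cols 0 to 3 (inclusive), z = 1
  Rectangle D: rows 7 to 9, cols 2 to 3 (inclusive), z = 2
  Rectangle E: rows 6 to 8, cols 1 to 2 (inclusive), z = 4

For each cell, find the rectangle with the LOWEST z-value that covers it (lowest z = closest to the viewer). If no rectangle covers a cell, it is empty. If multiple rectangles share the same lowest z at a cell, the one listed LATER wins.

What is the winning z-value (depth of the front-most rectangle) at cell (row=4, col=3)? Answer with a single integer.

Answer: 1

Derivation:
Check cell (4,3):
  A: rows 4-7 cols 1-4 z=6 -> covers; best now A (z=6)
  B: rows 7-8 cols 0-2 -> outside (row miss)
  C: rows 3-4 cols 0-3 z=1 -> covers; best now C (z=1)
  D: rows 7-9 cols 2-3 -> outside (row miss)
  E: rows 6-8 cols 1-2 -> outside (row miss)
Winner: C at z=1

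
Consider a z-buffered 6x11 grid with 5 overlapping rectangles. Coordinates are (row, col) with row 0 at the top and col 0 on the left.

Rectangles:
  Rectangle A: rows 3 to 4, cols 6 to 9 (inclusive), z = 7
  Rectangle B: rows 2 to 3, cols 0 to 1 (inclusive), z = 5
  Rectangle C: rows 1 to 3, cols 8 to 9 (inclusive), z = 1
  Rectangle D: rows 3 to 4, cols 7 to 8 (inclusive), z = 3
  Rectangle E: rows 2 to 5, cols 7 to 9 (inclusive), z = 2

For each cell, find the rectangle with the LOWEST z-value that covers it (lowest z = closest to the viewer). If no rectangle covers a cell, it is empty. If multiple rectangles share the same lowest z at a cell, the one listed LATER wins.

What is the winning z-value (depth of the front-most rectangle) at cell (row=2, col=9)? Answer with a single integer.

Check cell (2,9):
  A: rows 3-4 cols 6-9 -> outside (row miss)
  B: rows 2-3 cols 0-1 -> outside (col miss)
  C: rows 1-3 cols 8-9 z=1 -> covers; best now C (z=1)
  D: rows 3-4 cols 7-8 -> outside (row miss)
  E: rows 2-5 cols 7-9 z=2 -> covers; best now C (z=1)
Winner: C at z=1

Answer: 1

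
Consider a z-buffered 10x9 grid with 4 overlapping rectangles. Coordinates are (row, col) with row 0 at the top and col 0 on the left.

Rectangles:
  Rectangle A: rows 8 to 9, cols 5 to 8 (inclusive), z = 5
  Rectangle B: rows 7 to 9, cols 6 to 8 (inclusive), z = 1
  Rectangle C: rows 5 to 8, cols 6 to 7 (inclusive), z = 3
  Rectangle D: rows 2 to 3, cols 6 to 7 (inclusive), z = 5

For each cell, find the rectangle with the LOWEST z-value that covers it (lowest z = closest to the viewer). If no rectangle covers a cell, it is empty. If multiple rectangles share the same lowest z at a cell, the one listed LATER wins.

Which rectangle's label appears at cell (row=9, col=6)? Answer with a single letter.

Answer: B

Derivation:
Check cell (9,6):
  A: rows 8-9 cols 5-8 z=5 -> covers; best now A (z=5)
  B: rows 7-9 cols 6-8 z=1 -> covers; best now B (z=1)
  C: rows 5-8 cols 6-7 -> outside (row miss)
  D: rows 2-3 cols 6-7 -> outside (row miss)
Winner: B at z=1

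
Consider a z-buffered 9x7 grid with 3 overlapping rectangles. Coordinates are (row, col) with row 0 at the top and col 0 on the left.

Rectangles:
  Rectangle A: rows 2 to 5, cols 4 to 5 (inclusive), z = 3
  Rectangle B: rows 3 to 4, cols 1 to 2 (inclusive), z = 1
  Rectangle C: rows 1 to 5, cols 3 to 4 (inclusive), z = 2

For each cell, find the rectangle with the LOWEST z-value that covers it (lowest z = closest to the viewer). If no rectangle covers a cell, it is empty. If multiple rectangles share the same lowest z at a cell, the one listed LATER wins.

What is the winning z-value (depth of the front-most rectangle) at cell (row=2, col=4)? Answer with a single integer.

Check cell (2,4):
  A: rows 2-5 cols 4-5 z=3 -> covers; best now A (z=3)
  B: rows 3-4 cols 1-2 -> outside (row miss)
  C: rows 1-5 cols 3-4 z=2 -> covers; best now C (z=2)
Winner: C at z=2

Answer: 2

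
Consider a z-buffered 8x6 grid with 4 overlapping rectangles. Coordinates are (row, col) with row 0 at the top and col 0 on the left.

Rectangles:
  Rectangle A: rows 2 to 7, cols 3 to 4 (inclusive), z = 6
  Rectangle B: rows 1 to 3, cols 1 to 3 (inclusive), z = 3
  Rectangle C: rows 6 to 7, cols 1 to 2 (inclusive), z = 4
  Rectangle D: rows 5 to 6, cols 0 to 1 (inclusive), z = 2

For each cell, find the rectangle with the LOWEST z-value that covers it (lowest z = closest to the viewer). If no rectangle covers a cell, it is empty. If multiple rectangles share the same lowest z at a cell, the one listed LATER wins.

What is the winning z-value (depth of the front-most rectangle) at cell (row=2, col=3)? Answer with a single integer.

Check cell (2,3):
  A: rows 2-7 cols 3-4 z=6 -> covers; best now A (z=6)
  B: rows 1-3 cols 1-3 z=3 -> covers; best now B (z=3)
  C: rows 6-7 cols 1-2 -> outside (row miss)
  D: rows 5-6 cols 0-1 -> outside (row miss)
Winner: B at z=3

Answer: 3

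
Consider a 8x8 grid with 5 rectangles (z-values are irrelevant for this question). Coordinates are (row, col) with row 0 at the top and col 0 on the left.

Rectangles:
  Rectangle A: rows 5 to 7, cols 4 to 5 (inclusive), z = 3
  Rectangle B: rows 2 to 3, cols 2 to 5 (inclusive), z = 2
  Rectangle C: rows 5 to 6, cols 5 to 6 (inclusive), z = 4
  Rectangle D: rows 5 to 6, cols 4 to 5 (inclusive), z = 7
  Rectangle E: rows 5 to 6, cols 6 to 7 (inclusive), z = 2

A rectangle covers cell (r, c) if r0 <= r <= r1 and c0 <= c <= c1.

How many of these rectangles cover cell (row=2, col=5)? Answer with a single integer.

Check cell (2,5):
  A: rows 5-7 cols 4-5 -> outside (row miss)
  B: rows 2-3 cols 2-5 -> covers
  C: rows 5-6 cols 5-6 -> outside (row miss)
  D: rows 5-6 cols 4-5 -> outside (row miss)
  E: rows 5-6 cols 6-7 -> outside (row miss)
Count covering = 1

Answer: 1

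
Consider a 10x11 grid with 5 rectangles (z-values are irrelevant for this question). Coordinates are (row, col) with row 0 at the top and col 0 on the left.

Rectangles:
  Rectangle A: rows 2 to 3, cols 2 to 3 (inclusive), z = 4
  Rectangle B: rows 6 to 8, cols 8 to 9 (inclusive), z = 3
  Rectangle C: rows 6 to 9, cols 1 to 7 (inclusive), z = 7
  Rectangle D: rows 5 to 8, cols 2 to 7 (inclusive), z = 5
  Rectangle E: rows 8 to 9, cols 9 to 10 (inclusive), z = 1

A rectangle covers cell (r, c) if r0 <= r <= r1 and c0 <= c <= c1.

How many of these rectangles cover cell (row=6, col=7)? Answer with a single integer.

Check cell (6,7):
  A: rows 2-3 cols 2-3 -> outside (row miss)
  B: rows 6-8 cols 8-9 -> outside (col miss)
  C: rows 6-9 cols 1-7 -> covers
  D: rows 5-8 cols 2-7 -> covers
  E: rows 8-9 cols 9-10 -> outside (row miss)
Count covering = 2

Answer: 2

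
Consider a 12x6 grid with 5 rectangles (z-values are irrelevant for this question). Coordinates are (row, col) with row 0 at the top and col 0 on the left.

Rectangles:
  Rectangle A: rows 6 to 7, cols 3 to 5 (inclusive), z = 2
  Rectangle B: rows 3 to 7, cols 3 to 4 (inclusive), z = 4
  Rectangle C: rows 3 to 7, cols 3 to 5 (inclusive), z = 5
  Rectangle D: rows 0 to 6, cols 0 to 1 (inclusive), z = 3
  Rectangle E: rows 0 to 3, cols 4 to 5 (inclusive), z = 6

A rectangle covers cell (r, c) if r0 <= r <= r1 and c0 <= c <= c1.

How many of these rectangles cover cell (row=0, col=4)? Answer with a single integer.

Answer: 1

Derivation:
Check cell (0,4):
  A: rows 6-7 cols 3-5 -> outside (row miss)
  B: rows 3-7 cols 3-4 -> outside (row miss)
  C: rows 3-7 cols 3-5 -> outside (row miss)
  D: rows 0-6 cols 0-1 -> outside (col miss)
  E: rows 0-3 cols 4-5 -> covers
Count covering = 1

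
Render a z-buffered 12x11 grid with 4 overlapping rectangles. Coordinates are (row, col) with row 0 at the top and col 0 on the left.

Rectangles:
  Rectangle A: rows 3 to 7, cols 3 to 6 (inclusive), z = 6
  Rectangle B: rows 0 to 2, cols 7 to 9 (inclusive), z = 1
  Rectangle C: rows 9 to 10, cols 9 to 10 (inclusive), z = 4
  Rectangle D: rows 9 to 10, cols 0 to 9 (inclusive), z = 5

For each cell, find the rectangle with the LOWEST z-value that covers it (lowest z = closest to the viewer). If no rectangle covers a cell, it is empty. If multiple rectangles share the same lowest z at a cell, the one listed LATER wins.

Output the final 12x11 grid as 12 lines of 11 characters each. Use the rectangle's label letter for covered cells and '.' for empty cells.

.......BBB.
.......BBB.
.......BBB.
...AAAA....
...AAAA....
...AAAA....
...AAAA....
...AAAA....
...........
DDDDDDDDDCC
DDDDDDDDDCC
...........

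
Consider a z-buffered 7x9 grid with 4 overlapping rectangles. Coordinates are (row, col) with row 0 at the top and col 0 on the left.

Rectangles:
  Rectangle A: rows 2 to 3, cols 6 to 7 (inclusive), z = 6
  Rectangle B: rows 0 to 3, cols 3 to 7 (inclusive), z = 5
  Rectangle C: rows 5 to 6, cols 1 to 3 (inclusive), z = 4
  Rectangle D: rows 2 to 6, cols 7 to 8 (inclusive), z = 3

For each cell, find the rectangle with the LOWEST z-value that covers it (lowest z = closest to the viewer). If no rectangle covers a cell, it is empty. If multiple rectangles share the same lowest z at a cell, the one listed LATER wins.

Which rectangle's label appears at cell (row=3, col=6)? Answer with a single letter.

Check cell (3,6):
  A: rows 2-3 cols 6-7 z=6 -> covers; best now A (z=6)
  B: rows 0-3 cols 3-7 z=5 -> covers; best now B (z=5)
  C: rows 5-6 cols 1-3 -> outside (row miss)
  D: rows 2-6 cols 7-8 -> outside (col miss)
Winner: B at z=5

Answer: B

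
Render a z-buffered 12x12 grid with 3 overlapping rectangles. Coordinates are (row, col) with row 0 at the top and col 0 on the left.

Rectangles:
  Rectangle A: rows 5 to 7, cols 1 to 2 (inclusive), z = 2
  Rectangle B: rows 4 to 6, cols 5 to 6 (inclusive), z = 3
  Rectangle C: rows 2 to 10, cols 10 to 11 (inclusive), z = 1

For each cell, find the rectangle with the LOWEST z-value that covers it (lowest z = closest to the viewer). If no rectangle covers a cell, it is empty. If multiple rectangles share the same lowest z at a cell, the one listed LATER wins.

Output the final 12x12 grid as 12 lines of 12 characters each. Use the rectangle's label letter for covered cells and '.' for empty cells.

............
............
..........CC
..........CC
.....BB...CC
.AA..BB...CC
.AA..BB...CC
.AA.......CC
..........CC
..........CC
..........CC
............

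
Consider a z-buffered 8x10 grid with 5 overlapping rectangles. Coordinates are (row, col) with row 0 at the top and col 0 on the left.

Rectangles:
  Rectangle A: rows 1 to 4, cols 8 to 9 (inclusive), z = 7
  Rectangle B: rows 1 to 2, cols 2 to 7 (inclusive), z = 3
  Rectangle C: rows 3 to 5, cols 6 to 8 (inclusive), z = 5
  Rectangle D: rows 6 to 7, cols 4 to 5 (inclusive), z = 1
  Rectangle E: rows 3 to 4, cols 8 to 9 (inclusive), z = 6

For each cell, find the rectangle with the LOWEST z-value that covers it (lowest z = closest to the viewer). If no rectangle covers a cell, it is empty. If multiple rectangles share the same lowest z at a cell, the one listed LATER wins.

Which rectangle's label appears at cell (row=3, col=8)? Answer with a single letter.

Answer: C

Derivation:
Check cell (3,8):
  A: rows 1-4 cols 8-9 z=7 -> covers; best now A (z=7)
  B: rows 1-2 cols 2-7 -> outside (row miss)
  C: rows 3-5 cols 6-8 z=5 -> covers; best now C (z=5)
  D: rows 6-7 cols 4-5 -> outside (row miss)
  E: rows 3-4 cols 8-9 z=6 -> covers; best now C (z=5)
Winner: C at z=5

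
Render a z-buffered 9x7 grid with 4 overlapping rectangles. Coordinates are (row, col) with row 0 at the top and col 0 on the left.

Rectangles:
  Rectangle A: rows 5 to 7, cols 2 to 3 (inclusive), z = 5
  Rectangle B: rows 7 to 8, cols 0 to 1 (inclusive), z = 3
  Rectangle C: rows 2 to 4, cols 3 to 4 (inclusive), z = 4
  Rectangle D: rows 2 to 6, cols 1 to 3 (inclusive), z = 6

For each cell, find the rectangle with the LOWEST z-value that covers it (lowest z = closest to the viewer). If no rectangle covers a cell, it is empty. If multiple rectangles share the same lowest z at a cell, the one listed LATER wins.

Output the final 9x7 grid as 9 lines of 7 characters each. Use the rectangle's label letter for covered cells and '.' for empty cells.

.......
.......
.DDCC..
.DDCC..
.DDCC..
.DAA...
.DAA...
BBAA...
BB.....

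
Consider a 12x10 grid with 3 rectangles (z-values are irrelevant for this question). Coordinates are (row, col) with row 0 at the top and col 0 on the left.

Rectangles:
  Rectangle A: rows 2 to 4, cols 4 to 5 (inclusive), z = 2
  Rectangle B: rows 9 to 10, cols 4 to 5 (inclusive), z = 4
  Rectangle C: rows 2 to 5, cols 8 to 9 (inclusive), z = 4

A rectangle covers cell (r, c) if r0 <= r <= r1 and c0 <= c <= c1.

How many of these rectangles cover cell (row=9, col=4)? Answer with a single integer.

Answer: 1

Derivation:
Check cell (9,4):
  A: rows 2-4 cols 4-5 -> outside (row miss)
  B: rows 9-10 cols 4-5 -> covers
  C: rows 2-5 cols 8-9 -> outside (row miss)
Count covering = 1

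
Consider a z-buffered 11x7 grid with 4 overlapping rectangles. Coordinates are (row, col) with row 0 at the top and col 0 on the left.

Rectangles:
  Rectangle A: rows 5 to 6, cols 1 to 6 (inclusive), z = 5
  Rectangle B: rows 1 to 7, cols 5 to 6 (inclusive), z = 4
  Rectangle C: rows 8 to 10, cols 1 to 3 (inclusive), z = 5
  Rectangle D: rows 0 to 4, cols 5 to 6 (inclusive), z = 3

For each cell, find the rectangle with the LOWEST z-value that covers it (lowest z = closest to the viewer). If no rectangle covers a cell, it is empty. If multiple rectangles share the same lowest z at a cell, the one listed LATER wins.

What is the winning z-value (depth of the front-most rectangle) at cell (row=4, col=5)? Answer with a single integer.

Check cell (4,5):
  A: rows 5-6 cols 1-6 -> outside (row miss)
  B: rows 1-7 cols 5-6 z=4 -> covers; best now B (z=4)
  C: rows 8-10 cols 1-3 -> outside (row miss)
  D: rows 0-4 cols 5-6 z=3 -> covers; best now D (z=3)
Winner: D at z=3

Answer: 3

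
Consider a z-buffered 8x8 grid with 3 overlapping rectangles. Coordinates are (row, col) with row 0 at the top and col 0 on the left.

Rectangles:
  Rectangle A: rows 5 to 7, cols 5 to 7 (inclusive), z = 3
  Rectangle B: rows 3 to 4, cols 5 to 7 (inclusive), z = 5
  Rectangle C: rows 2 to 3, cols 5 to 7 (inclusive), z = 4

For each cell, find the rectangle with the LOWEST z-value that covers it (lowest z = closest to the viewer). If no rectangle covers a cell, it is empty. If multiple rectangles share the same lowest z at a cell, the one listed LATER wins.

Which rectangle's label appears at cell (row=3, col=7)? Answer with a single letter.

Check cell (3,7):
  A: rows 5-7 cols 5-7 -> outside (row miss)
  B: rows 3-4 cols 5-7 z=5 -> covers; best now B (z=5)
  C: rows 2-3 cols 5-7 z=4 -> covers; best now C (z=4)
Winner: C at z=4

Answer: C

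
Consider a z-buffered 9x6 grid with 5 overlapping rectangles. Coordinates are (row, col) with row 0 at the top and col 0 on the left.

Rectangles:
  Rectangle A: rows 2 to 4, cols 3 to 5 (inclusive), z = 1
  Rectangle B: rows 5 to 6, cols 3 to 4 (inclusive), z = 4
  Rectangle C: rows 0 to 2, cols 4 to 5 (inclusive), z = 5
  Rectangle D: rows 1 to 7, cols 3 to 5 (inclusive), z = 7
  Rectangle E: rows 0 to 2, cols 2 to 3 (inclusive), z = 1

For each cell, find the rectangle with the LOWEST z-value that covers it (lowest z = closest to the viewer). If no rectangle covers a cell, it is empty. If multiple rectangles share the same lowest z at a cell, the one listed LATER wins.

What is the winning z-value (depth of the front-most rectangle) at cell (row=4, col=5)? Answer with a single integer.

Answer: 1

Derivation:
Check cell (4,5):
  A: rows 2-4 cols 3-5 z=1 -> covers; best now A (z=1)
  B: rows 5-6 cols 3-4 -> outside (row miss)
  C: rows 0-2 cols 4-5 -> outside (row miss)
  D: rows 1-7 cols 3-5 z=7 -> covers; best now A (z=1)
  E: rows 0-2 cols 2-3 -> outside (row miss)
Winner: A at z=1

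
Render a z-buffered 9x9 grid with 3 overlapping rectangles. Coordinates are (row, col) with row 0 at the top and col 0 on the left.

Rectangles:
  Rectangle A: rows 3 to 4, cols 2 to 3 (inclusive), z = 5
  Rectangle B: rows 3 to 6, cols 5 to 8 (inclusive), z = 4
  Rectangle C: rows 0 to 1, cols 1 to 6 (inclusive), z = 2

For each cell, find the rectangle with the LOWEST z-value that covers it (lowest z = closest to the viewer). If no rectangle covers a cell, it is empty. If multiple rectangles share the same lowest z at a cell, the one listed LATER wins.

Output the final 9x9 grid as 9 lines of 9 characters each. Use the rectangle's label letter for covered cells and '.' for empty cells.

.CCCCCC..
.CCCCCC..
.........
..AA.BBBB
..AA.BBBB
.....BBBB
.....BBBB
.........
.........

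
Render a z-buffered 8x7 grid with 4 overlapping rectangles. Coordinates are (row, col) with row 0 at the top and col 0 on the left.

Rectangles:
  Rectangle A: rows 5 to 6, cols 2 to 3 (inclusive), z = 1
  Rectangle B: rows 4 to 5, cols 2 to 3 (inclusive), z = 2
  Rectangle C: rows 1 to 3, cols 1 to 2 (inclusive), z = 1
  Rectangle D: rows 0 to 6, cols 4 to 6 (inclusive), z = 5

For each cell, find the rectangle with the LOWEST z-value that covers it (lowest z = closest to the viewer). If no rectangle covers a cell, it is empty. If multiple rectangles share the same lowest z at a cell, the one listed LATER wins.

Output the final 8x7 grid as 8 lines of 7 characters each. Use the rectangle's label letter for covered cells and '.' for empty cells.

....DDD
.CC.DDD
.CC.DDD
.CC.DDD
..BBDDD
..AADDD
..AADDD
.......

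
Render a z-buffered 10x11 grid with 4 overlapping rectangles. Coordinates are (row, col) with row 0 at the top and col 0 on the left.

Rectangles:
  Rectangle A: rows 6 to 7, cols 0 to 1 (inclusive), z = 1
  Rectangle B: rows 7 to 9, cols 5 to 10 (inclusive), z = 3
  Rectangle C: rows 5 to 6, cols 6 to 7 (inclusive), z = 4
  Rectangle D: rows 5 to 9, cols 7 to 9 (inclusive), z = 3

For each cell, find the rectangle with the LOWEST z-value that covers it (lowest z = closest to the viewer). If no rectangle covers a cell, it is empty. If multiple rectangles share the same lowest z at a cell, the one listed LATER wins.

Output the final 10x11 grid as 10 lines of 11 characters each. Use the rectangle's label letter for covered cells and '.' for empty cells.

...........
...........
...........
...........
...........
......CDDD.
AA....CDDD.
AA...BBDDDB
.....BBDDDB
.....BBDDDB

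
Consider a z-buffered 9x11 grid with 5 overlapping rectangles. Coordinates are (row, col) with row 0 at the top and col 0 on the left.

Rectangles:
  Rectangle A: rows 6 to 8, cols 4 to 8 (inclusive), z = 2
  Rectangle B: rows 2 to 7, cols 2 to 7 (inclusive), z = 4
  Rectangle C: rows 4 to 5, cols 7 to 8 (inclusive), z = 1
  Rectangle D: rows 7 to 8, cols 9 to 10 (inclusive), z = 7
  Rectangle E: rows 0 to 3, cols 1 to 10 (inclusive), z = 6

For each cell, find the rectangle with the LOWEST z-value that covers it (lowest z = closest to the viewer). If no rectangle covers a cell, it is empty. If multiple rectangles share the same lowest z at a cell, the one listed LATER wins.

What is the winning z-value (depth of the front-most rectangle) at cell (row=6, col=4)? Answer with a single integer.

Check cell (6,4):
  A: rows 6-8 cols 4-8 z=2 -> covers; best now A (z=2)
  B: rows 2-7 cols 2-7 z=4 -> covers; best now A (z=2)
  C: rows 4-5 cols 7-8 -> outside (row miss)
  D: rows 7-8 cols 9-10 -> outside (row miss)
  E: rows 0-3 cols 1-10 -> outside (row miss)
Winner: A at z=2

Answer: 2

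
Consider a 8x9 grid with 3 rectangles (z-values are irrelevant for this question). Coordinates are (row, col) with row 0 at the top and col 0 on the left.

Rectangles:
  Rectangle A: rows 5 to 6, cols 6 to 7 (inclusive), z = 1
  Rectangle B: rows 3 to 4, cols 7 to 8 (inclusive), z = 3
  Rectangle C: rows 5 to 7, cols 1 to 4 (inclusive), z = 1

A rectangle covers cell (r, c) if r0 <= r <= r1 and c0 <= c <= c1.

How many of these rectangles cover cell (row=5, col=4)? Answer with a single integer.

Answer: 1

Derivation:
Check cell (5,4):
  A: rows 5-6 cols 6-7 -> outside (col miss)
  B: rows 3-4 cols 7-8 -> outside (row miss)
  C: rows 5-7 cols 1-4 -> covers
Count covering = 1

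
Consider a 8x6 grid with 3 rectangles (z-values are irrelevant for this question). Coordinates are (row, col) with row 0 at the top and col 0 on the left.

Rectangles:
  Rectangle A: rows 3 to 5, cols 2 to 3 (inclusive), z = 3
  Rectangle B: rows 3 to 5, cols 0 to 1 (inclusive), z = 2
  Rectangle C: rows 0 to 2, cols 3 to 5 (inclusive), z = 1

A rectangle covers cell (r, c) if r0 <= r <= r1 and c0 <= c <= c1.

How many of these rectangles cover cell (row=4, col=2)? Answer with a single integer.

Check cell (4,2):
  A: rows 3-5 cols 2-3 -> covers
  B: rows 3-5 cols 0-1 -> outside (col miss)
  C: rows 0-2 cols 3-5 -> outside (row miss)
Count covering = 1

Answer: 1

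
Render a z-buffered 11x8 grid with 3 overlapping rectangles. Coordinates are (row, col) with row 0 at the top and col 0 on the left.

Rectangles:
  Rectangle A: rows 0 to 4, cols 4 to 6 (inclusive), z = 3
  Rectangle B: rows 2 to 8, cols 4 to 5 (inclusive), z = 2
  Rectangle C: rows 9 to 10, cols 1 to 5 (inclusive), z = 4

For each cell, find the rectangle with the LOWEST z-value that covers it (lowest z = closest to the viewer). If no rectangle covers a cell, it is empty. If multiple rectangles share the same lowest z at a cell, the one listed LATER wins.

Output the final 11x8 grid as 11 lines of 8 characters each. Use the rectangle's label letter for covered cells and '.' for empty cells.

....AAA.
....AAA.
....BBA.
....BBA.
....BBA.
....BB..
....BB..
....BB..
....BB..
.CCCCC..
.CCCCC..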